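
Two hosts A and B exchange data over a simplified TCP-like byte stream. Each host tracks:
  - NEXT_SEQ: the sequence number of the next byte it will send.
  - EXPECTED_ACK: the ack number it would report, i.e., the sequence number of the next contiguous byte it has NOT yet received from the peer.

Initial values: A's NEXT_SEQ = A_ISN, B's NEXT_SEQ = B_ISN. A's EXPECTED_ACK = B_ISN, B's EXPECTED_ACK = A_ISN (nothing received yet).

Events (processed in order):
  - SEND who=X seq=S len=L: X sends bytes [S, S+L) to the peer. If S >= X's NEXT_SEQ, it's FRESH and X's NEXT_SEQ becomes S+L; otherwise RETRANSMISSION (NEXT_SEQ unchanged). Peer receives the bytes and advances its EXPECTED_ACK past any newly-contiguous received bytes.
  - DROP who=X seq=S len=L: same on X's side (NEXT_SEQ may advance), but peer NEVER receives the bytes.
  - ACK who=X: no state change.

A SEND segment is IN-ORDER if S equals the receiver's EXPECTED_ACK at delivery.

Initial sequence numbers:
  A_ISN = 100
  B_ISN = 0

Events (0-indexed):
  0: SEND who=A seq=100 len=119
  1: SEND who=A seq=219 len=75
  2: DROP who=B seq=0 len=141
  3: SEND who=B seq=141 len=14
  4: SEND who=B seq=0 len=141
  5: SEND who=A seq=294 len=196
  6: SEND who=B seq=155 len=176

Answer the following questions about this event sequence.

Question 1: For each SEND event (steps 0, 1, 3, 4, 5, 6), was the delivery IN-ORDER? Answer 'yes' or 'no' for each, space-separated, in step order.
Step 0: SEND seq=100 -> in-order
Step 1: SEND seq=219 -> in-order
Step 3: SEND seq=141 -> out-of-order
Step 4: SEND seq=0 -> in-order
Step 5: SEND seq=294 -> in-order
Step 6: SEND seq=155 -> in-order

Answer: yes yes no yes yes yes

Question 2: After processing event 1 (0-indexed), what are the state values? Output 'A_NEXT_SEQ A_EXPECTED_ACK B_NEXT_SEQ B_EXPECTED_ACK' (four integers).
After event 0: A_seq=219 A_ack=0 B_seq=0 B_ack=219
After event 1: A_seq=294 A_ack=0 B_seq=0 B_ack=294

294 0 0 294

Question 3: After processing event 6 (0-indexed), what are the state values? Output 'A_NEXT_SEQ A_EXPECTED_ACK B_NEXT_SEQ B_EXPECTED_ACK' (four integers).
After event 0: A_seq=219 A_ack=0 B_seq=0 B_ack=219
After event 1: A_seq=294 A_ack=0 B_seq=0 B_ack=294
After event 2: A_seq=294 A_ack=0 B_seq=141 B_ack=294
After event 3: A_seq=294 A_ack=0 B_seq=155 B_ack=294
After event 4: A_seq=294 A_ack=155 B_seq=155 B_ack=294
After event 5: A_seq=490 A_ack=155 B_seq=155 B_ack=490
After event 6: A_seq=490 A_ack=331 B_seq=331 B_ack=490

490 331 331 490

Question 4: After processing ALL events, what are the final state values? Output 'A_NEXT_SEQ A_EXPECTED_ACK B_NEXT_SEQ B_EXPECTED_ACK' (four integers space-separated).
Answer: 490 331 331 490

Derivation:
After event 0: A_seq=219 A_ack=0 B_seq=0 B_ack=219
After event 1: A_seq=294 A_ack=0 B_seq=0 B_ack=294
After event 2: A_seq=294 A_ack=0 B_seq=141 B_ack=294
After event 3: A_seq=294 A_ack=0 B_seq=155 B_ack=294
After event 4: A_seq=294 A_ack=155 B_seq=155 B_ack=294
After event 5: A_seq=490 A_ack=155 B_seq=155 B_ack=490
After event 6: A_seq=490 A_ack=331 B_seq=331 B_ack=490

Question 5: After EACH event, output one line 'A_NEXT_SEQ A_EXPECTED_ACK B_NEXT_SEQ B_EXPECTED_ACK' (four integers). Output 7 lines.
219 0 0 219
294 0 0 294
294 0 141 294
294 0 155 294
294 155 155 294
490 155 155 490
490 331 331 490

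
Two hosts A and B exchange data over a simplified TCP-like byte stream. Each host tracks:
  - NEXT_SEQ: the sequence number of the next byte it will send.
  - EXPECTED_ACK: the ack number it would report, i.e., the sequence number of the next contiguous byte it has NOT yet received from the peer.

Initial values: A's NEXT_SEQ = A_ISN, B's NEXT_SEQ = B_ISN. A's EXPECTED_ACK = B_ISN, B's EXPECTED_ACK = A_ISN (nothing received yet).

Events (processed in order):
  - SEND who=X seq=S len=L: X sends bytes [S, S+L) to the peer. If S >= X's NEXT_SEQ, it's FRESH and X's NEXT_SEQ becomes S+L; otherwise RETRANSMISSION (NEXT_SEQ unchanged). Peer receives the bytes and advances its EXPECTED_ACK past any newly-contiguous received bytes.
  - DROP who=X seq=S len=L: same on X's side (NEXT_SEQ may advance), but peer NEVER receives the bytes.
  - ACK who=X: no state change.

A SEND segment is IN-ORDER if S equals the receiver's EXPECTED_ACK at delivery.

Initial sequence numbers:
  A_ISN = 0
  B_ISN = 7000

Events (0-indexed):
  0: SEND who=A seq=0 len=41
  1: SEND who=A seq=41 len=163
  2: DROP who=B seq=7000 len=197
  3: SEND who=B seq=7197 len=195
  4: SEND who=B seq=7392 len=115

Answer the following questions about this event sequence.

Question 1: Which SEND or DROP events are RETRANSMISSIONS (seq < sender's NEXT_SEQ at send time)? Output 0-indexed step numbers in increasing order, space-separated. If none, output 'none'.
Answer: none

Derivation:
Step 0: SEND seq=0 -> fresh
Step 1: SEND seq=41 -> fresh
Step 2: DROP seq=7000 -> fresh
Step 3: SEND seq=7197 -> fresh
Step 4: SEND seq=7392 -> fresh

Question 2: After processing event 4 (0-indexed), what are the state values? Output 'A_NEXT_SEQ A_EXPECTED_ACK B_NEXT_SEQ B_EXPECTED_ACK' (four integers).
After event 0: A_seq=41 A_ack=7000 B_seq=7000 B_ack=41
After event 1: A_seq=204 A_ack=7000 B_seq=7000 B_ack=204
After event 2: A_seq=204 A_ack=7000 B_seq=7197 B_ack=204
After event 3: A_seq=204 A_ack=7000 B_seq=7392 B_ack=204
After event 4: A_seq=204 A_ack=7000 B_seq=7507 B_ack=204

204 7000 7507 204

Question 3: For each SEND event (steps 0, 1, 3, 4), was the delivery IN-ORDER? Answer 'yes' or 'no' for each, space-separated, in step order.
Step 0: SEND seq=0 -> in-order
Step 1: SEND seq=41 -> in-order
Step 3: SEND seq=7197 -> out-of-order
Step 4: SEND seq=7392 -> out-of-order

Answer: yes yes no no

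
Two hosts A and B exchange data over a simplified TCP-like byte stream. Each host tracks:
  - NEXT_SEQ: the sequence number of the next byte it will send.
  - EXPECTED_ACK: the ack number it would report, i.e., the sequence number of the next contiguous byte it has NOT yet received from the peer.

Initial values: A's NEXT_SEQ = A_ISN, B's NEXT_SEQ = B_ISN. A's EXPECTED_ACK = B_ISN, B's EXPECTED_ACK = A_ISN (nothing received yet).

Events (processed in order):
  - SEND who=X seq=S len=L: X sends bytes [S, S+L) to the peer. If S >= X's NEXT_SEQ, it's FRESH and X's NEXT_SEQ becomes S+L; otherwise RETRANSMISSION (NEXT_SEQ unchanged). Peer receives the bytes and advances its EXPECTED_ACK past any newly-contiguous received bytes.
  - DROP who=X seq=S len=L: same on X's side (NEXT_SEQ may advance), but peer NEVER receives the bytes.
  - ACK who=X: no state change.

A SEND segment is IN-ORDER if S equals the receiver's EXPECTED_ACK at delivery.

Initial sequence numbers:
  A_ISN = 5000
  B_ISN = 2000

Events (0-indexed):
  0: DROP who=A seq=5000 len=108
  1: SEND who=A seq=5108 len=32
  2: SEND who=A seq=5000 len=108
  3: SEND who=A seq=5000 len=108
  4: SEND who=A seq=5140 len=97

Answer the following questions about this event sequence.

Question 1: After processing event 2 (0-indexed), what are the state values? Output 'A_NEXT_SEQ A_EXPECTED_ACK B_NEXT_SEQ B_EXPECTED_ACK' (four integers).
After event 0: A_seq=5108 A_ack=2000 B_seq=2000 B_ack=5000
After event 1: A_seq=5140 A_ack=2000 B_seq=2000 B_ack=5000
After event 2: A_seq=5140 A_ack=2000 B_seq=2000 B_ack=5140

5140 2000 2000 5140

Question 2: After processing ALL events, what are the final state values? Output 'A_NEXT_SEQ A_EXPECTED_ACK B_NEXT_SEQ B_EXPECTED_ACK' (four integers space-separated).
After event 0: A_seq=5108 A_ack=2000 B_seq=2000 B_ack=5000
After event 1: A_seq=5140 A_ack=2000 B_seq=2000 B_ack=5000
After event 2: A_seq=5140 A_ack=2000 B_seq=2000 B_ack=5140
After event 3: A_seq=5140 A_ack=2000 B_seq=2000 B_ack=5140
After event 4: A_seq=5237 A_ack=2000 B_seq=2000 B_ack=5237

Answer: 5237 2000 2000 5237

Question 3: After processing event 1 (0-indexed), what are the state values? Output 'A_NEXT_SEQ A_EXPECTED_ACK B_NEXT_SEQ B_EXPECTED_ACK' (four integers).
After event 0: A_seq=5108 A_ack=2000 B_seq=2000 B_ack=5000
After event 1: A_seq=5140 A_ack=2000 B_seq=2000 B_ack=5000

5140 2000 2000 5000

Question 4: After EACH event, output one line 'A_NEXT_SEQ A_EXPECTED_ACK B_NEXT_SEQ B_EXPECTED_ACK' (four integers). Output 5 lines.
5108 2000 2000 5000
5140 2000 2000 5000
5140 2000 2000 5140
5140 2000 2000 5140
5237 2000 2000 5237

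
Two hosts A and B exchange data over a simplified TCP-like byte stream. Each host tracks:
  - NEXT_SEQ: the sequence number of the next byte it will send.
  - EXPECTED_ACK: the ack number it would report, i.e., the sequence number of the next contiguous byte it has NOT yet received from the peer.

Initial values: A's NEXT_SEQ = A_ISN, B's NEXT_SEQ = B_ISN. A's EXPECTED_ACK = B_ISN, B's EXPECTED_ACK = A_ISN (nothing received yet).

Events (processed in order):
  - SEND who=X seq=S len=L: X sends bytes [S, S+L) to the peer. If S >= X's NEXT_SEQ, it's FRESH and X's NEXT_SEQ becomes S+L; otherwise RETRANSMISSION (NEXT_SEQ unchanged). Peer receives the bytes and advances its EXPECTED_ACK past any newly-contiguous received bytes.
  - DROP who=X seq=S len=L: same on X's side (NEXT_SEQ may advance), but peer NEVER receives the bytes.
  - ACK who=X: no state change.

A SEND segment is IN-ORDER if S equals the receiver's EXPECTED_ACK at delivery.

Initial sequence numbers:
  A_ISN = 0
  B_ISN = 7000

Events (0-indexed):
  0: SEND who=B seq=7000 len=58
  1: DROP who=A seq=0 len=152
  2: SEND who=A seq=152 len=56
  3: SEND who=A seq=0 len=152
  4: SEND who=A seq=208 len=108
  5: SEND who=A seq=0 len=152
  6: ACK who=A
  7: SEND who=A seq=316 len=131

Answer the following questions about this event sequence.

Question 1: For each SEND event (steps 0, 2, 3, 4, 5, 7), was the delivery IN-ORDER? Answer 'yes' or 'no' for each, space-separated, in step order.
Step 0: SEND seq=7000 -> in-order
Step 2: SEND seq=152 -> out-of-order
Step 3: SEND seq=0 -> in-order
Step 4: SEND seq=208 -> in-order
Step 5: SEND seq=0 -> out-of-order
Step 7: SEND seq=316 -> in-order

Answer: yes no yes yes no yes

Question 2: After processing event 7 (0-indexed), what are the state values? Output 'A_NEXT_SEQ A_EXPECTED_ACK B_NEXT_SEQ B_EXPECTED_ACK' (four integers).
After event 0: A_seq=0 A_ack=7058 B_seq=7058 B_ack=0
After event 1: A_seq=152 A_ack=7058 B_seq=7058 B_ack=0
After event 2: A_seq=208 A_ack=7058 B_seq=7058 B_ack=0
After event 3: A_seq=208 A_ack=7058 B_seq=7058 B_ack=208
After event 4: A_seq=316 A_ack=7058 B_seq=7058 B_ack=316
After event 5: A_seq=316 A_ack=7058 B_seq=7058 B_ack=316
After event 6: A_seq=316 A_ack=7058 B_seq=7058 B_ack=316
After event 7: A_seq=447 A_ack=7058 B_seq=7058 B_ack=447

447 7058 7058 447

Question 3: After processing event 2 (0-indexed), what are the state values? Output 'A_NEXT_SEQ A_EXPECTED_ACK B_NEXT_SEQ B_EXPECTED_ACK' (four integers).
After event 0: A_seq=0 A_ack=7058 B_seq=7058 B_ack=0
After event 1: A_seq=152 A_ack=7058 B_seq=7058 B_ack=0
After event 2: A_seq=208 A_ack=7058 B_seq=7058 B_ack=0

208 7058 7058 0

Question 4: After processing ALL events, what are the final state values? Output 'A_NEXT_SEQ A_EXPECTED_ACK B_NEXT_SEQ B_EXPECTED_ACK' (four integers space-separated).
Answer: 447 7058 7058 447

Derivation:
After event 0: A_seq=0 A_ack=7058 B_seq=7058 B_ack=0
After event 1: A_seq=152 A_ack=7058 B_seq=7058 B_ack=0
After event 2: A_seq=208 A_ack=7058 B_seq=7058 B_ack=0
After event 3: A_seq=208 A_ack=7058 B_seq=7058 B_ack=208
After event 4: A_seq=316 A_ack=7058 B_seq=7058 B_ack=316
After event 5: A_seq=316 A_ack=7058 B_seq=7058 B_ack=316
After event 6: A_seq=316 A_ack=7058 B_seq=7058 B_ack=316
After event 7: A_seq=447 A_ack=7058 B_seq=7058 B_ack=447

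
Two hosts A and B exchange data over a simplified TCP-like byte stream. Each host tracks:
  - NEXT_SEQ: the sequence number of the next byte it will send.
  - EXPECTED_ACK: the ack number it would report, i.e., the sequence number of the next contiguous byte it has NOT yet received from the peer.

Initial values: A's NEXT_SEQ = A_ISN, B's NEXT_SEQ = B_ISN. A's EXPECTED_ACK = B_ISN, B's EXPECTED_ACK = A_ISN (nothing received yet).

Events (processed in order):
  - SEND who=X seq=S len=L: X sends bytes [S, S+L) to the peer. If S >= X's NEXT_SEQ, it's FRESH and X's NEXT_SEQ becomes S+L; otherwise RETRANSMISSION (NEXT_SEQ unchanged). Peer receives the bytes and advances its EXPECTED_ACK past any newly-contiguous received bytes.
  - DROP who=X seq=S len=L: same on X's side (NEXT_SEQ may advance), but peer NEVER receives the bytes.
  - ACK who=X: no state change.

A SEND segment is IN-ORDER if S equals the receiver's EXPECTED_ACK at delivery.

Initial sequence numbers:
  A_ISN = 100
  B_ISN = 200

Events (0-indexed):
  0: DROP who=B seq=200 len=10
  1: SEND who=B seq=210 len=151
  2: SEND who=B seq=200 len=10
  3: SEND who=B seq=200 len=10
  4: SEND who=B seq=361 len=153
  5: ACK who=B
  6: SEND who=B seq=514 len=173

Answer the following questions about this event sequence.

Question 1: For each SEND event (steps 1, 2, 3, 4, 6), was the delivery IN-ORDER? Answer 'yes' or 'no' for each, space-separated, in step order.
Answer: no yes no yes yes

Derivation:
Step 1: SEND seq=210 -> out-of-order
Step 2: SEND seq=200 -> in-order
Step 3: SEND seq=200 -> out-of-order
Step 4: SEND seq=361 -> in-order
Step 6: SEND seq=514 -> in-order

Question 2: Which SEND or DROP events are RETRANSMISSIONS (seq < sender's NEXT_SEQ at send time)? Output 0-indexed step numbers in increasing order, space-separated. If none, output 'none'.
Step 0: DROP seq=200 -> fresh
Step 1: SEND seq=210 -> fresh
Step 2: SEND seq=200 -> retransmit
Step 3: SEND seq=200 -> retransmit
Step 4: SEND seq=361 -> fresh
Step 6: SEND seq=514 -> fresh

Answer: 2 3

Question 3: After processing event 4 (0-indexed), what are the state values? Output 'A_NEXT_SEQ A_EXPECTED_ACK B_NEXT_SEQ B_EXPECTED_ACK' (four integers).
After event 0: A_seq=100 A_ack=200 B_seq=210 B_ack=100
After event 1: A_seq=100 A_ack=200 B_seq=361 B_ack=100
After event 2: A_seq=100 A_ack=361 B_seq=361 B_ack=100
After event 3: A_seq=100 A_ack=361 B_seq=361 B_ack=100
After event 4: A_seq=100 A_ack=514 B_seq=514 B_ack=100

100 514 514 100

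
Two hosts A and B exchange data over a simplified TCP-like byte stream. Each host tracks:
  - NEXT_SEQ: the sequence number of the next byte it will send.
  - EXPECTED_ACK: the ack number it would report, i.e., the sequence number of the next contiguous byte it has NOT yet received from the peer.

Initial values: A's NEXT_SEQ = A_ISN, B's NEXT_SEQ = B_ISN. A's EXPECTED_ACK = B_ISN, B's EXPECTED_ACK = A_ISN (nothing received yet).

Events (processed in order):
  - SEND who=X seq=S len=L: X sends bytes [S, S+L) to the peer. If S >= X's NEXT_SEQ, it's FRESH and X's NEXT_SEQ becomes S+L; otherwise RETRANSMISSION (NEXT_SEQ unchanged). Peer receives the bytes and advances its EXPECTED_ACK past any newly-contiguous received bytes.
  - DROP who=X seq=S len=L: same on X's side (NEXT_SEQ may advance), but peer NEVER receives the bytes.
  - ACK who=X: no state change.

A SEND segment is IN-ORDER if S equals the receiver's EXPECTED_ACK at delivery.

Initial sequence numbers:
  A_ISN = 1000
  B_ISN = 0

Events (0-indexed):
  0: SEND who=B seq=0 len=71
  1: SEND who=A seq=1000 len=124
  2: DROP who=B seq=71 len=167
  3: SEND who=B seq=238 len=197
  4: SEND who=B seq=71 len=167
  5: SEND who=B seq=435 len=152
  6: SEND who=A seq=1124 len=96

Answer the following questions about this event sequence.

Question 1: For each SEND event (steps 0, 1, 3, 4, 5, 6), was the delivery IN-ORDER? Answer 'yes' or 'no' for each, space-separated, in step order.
Answer: yes yes no yes yes yes

Derivation:
Step 0: SEND seq=0 -> in-order
Step 1: SEND seq=1000 -> in-order
Step 3: SEND seq=238 -> out-of-order
Step 4: SEND seq=71 -> in-order
Step 5: SEND seq=435 -> in-order
Step 6: SEND seq=1124 -> in-order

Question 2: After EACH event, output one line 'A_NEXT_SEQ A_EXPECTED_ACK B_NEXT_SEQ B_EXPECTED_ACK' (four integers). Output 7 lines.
1000 71 71 1000
1124 71 71 1124
1124 71 238 1124
1124 71 435 1124
1124 435 435 1124
1124 587 587 1124
1220 587 587 1220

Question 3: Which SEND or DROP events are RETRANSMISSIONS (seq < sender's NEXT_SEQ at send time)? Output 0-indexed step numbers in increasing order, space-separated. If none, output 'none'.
Step 0: SEND seq=0 -> fresh
Step 1: SEND seq=1000 -> fresh
Step 2: DROP seq=71 -> fresh
Step 3: SEND seq=238 -> fresh
Step 4: SEND seq=71 -> retransmit
Step 5: SEND seq=435 -> fresh
Step 6: SEND seq=1124 -> fresh

Answer: 4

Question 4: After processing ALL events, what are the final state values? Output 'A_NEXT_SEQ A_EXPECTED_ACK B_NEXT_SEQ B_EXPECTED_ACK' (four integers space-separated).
After event 0: A_seq=1000 A_ack=71 B_seq=71 B_ack=1000
After event 1: A_seq=1124 A_ack=71 B_seq=71 B_ack=1124
After event 2: A_seq=1124 A_ack=71 B_seq=238 B_ack=1124
After event 3: A_seq=1124 A_ack=71 B_seq=435 B_ack=1124
After event 4: A_seq=1124 A_ack=435 B_seq=435 B_ack=1124
After event 5: A_seq=1124 A_ack=587 B_seq=587 B_ack=1124
After event 6: A_seq=1220 A_ack=587 B_seq=587 B_ack=1220

Answer: 1220 587 587 1220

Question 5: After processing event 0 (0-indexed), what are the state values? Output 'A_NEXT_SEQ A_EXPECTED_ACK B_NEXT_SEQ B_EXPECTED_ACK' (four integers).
After event 0: A_seq=1000 A_ack=71 B_seq=71 B_ack=1000

1000 71 71 1000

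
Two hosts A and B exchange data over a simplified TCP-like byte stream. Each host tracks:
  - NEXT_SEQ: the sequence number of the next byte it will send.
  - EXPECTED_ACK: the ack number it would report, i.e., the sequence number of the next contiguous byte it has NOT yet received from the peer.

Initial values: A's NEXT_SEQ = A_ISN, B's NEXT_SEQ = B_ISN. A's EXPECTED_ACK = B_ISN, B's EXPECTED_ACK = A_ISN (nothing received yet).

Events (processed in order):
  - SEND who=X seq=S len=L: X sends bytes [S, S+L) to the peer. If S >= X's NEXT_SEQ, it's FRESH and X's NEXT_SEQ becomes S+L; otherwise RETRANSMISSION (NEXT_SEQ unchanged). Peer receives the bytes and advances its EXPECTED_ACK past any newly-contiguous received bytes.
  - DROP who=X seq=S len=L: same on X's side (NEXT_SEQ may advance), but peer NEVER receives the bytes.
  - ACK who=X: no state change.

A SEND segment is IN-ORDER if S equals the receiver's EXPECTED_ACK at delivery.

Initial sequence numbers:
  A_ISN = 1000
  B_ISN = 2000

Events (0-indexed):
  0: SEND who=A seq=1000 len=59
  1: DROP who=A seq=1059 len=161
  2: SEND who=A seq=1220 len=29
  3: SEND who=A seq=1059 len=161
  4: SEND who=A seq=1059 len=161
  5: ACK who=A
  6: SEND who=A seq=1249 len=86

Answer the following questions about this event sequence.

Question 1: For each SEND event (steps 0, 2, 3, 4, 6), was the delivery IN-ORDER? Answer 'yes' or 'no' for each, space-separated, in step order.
Step 0: SEND seq=1000 -> in-order
Step 2: SEND seq=1220 -> out-of-order
Step 3: SEND seq=1059 -> in-order
Step 4: SEND seq=1059 -> out-of-order
Step 6: SEND seq=1249 -> in-order

Answer: yes no yes no yes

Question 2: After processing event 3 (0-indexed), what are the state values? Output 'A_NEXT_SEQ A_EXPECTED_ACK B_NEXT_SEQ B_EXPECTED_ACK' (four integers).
After event 0: A_seq=1059 A_ack=2000 B_seq=2000 B_ack=1059
After event 1: A_seq=1220 A_ack=2000 B_seq=2000 B_ack=1059
After event 2: A_seq=1249 A_ack=2000 B_seq=2000 B_ack=1059
After event 3: A_seq=1249 A_ack=2000 B_seq=2000 B_ack=1249

1249 2000 2000 1249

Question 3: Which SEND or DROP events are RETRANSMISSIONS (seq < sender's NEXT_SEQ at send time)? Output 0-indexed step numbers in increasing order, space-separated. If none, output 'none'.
Answer: 3 4

Derivation:
Step 0: SEND seq=1000 -> fresh
Step 1: DROP seq=1059 -> fresh
Step 2: SEND seq=1220 -> fresh
Step 3: SEND seq=1059 -> retransmit
Step 4: SEND seq=1059 -> retransmit
Step 6: SEND seq=1249 -> fresh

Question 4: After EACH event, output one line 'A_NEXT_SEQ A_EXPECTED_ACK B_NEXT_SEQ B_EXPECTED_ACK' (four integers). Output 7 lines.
1059 2000 2000 1059
1220 2000 2000 1059
1249 2000 2000 1059
1249 2000 2000 1249
1249 2000 2000 1249
1249 2000 2000 1249
1335 2000 2000 1335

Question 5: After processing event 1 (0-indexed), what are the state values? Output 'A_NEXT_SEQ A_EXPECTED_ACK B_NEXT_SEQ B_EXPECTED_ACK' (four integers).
After event 0: A_seq=1059 A_ack=2000 B_seq=2000 B_ack=1059
After event 1: A_seq=1220 A_ack=2000 B_seq=2000 B_ack=1059

1220 2000 2000 1059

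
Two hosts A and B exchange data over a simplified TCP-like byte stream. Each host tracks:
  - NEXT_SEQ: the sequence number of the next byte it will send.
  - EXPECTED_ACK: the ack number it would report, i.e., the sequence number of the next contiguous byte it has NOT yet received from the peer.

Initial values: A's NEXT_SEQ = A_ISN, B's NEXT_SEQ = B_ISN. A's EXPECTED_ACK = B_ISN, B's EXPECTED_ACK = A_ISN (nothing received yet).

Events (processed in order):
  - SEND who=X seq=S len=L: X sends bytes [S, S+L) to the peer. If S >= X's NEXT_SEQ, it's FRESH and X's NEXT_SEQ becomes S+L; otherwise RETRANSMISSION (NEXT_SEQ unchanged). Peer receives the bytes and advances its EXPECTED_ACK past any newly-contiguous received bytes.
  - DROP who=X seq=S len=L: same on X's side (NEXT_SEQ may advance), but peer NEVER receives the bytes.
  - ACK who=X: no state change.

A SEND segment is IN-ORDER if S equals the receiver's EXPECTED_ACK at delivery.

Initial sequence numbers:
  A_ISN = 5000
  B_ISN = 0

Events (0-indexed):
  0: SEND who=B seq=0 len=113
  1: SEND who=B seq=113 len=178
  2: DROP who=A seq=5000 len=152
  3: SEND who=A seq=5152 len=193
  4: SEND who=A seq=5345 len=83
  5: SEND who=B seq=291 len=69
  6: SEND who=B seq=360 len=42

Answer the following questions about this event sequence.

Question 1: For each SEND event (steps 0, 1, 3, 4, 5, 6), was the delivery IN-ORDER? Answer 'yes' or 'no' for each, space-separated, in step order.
Answer: yes yes no no yes yes

Derivation:
Step 0: SEND seq=0 -> in-order
Step 1: SEND seq=113 -> in-order
Step 3: SEND seq=5152 -> out-of-order
Step 4: SEND seq=5345 -> out-of-order
Step 5: SEND seq=291 -> in-order
Step 6: SEND seq=360 -> in-order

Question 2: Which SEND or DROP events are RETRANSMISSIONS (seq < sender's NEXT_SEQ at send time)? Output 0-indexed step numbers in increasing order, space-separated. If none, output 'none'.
Step 0: SEND seq=0 -> fresh
Step 1: SEND seq=113 -> fresh
Step 2: DROP seq=5000 -> fresh
Step 3: SEND seq=5152 -> fresh
Step 4: SEND seq=5345 -> fresh
Step 5: SEND seq=291 -> fresh
Step 6: SEND seq=360 -> fresh

Answer: none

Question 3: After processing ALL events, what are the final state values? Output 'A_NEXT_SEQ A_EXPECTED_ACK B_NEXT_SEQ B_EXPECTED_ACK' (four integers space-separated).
Answer: 5428 402 402 5000

Derivation:
After event 0: A_seq=5000 A_ack=113 B_seq=113 B_ack=5000
After event 1: A_seq=5000 A_ack=291 B_seq=291 B_ack=5000
After event 2: A_seq=5152 A_ack=291 B_seq=291 B_ack=5000
After event 3: A_seq=5345 A_ack=291 B_seq=291 B_ack=5000
After event 4: A_seq=5428 A_ack=291 B_seq=291 B_ack=5000
After event 5: A_seq=5428 A_ack=360 B_seq=360 B_ack=5000
After event 6: A_seq=5428 A_ack=402 B_seq=402 B_ack=5000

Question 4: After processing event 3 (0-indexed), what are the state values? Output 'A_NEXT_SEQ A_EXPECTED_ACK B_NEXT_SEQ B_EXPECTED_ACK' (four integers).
After event 0: A_seq=5000 A_ack=113 B_seq=113 B_ack=5000
After event 1: A_seq=5000 A_ack=291 B_seq=291 B_ack=5000
After event 2: A_seq=5152 A_ack=291 B_seq=291 B_ack=5000
After event 3: A_seq=5345 A_ack=291 B_seq=291 B_ack=5000

5345 291 291 5000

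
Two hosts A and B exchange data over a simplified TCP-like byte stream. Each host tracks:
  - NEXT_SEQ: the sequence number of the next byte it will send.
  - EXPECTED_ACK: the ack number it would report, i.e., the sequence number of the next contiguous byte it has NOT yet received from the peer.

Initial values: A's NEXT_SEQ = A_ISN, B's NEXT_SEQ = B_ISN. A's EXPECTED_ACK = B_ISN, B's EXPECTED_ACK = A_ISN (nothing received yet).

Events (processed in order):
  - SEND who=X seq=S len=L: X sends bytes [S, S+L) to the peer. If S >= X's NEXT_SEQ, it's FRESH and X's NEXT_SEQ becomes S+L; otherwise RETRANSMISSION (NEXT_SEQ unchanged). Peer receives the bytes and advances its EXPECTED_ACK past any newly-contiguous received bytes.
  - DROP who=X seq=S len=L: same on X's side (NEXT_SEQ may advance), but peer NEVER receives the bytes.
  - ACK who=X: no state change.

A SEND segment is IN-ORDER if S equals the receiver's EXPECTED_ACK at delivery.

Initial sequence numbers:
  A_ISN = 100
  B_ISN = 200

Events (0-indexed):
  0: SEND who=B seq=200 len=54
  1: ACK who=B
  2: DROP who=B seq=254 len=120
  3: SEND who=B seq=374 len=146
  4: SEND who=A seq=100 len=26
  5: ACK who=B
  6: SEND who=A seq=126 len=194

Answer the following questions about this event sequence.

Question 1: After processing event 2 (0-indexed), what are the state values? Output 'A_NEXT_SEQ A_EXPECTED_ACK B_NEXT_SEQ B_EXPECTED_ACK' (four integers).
After event 0: A_seq=100 A_ack=254 B_seq=254 B_ack=100
After event 1: A_seq=100 A_ack=254 B_seq=254 B_ack=100
After event 2: A_seq=100 A_ack=254 B_seq=374 B_ack=100

100 254 374 100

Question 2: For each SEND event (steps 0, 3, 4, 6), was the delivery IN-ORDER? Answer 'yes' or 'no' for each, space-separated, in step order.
Step 0: SEND seq=200 -> in-order
Step 3: SEND seq=374 -> out-of-order
Step 4: SEND seq=100 -> in-order
Step 6: SEND seq=126 -> in-order

Answer: yes no yes yes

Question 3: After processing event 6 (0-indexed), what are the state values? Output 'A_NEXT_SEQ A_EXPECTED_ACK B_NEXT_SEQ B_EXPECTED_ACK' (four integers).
After event 0: A_seq=100 A_ack=254 B_seq=254 B_ack=100
After event 1: A_seq=100 A_ack=254 B_seq=254 B_ack=100
After event 2: A_seq=100 A_ack=254 B_seq=374 B_ack=100
After event 3: A_seq=100 A_ack=254 B_seq=520 B_ack=100
After event 4: A_seq=126 A_ack=254 B_seq=520 B_ack=126
After event 5: A_seq=126 A_ack=254 B_seq=520 B_ack=126
After event 6: A_seq=320 A_ack=254 B_seq=520 B_ack=320

320 254 520 320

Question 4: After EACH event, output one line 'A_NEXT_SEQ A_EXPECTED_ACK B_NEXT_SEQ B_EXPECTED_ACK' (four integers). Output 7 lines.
100 254 254 100
100 254 254 100
100 254 374 100
100 254 520 100
126 254 520 126
126 254 520 126
320 254 520 320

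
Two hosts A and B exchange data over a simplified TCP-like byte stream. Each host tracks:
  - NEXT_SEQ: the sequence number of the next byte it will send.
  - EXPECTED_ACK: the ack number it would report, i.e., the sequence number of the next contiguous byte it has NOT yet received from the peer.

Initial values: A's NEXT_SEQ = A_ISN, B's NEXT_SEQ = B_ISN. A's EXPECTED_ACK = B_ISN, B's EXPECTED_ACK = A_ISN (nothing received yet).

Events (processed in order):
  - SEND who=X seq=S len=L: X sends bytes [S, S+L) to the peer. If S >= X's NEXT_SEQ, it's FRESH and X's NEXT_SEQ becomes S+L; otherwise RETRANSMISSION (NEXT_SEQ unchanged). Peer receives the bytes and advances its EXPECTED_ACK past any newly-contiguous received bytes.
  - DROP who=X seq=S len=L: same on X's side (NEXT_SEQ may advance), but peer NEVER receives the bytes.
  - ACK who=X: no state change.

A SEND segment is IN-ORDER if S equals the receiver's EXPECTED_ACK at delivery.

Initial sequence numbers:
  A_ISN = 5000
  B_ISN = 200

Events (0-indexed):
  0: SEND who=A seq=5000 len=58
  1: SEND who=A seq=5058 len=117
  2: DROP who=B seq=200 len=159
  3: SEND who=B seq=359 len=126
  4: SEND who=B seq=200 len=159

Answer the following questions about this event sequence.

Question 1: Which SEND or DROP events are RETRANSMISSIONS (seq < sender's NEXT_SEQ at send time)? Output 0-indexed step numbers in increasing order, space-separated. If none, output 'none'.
Step 0: SEND seq=5000 -> fresh
Step 1: SEND seq=5058 -> fresh
Step 2: DROP seq=200 -> fresh
Step 3: SEND seq=359 -> fresh
Step 4: SEND seq=200 -> retransmit

Answer: 4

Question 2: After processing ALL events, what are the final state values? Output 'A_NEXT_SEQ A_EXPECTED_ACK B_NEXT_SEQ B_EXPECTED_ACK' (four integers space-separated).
After event 0: A_seq=5058 A_ack=200 B_seq=200 B_ack=5058
After event 1: A_seq=5175 A_ack=200 B_seq=200 B_ack=5175
After event 2: A_seq=5175 A_ack=200 B_seq=359 B_ack=5175
After event 3: A_seq=5175 A_ack=200 B_seq=485 B_ack=5175
After event 4: A_seq=5175 A_ack=485 B_seq=485 B_ack=5175

Answer: 5175 485 485 5175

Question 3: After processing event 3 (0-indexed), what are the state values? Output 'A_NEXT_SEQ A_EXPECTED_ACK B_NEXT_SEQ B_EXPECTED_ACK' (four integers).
After event 0: A_seq=5058 A_ack=200 B_seq=200 B_ack=5058
After event 1: A_seq=5175 A_ack=200 B_seq=200 B_ack=5175
After event 2: A_seq=5175 A_ack=200 B_seq=359 B_ack=5175
After event 3: A_seq=5175 A_ack=200 B_seq=485 B_ack=5175

5175 200 485 5175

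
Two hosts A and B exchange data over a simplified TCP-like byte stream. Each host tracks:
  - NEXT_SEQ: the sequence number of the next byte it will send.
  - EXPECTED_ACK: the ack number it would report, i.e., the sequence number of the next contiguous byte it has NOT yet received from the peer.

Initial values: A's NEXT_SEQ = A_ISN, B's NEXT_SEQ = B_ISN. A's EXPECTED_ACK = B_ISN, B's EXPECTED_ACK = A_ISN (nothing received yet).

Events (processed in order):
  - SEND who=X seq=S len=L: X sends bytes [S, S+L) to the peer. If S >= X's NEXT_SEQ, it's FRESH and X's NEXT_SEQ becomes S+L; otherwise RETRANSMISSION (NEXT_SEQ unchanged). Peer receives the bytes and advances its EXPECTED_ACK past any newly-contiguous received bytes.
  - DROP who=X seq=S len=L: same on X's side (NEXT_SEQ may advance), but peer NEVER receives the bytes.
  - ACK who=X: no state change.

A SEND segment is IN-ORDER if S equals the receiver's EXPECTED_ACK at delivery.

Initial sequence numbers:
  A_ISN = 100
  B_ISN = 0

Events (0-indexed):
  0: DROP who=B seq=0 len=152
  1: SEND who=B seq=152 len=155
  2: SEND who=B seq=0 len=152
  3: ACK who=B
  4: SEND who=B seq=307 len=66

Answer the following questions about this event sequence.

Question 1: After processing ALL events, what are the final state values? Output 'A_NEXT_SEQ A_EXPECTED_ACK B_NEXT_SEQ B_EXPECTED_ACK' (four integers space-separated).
Answer: 100 373 373 100

Derivation:
After event 0: A_seq=100 A_ack=0 B_seq=152 B_ack=100
After event 1: A_seq=100 A_ack=0 B_seq=307 B_ack=100
After event 2: A_seq=100 A_ack=307 B_seq=307 B_ack=100
After event 3: A_seq=100 A_ack=307 B_seq=307 B_ack=100
After event 4: A_seq=100 A_ack=373 B_seq=373 B_ack=100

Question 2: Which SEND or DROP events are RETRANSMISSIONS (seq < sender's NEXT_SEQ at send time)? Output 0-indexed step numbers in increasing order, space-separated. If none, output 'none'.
Step 0: DROP seq=0 -> fresh
Step 1: SEND seq=152 -> fresh
Step 2: SEND seq=0 -> retransmit
Step 4: SEND seq=307 -> fresh

Answer: 2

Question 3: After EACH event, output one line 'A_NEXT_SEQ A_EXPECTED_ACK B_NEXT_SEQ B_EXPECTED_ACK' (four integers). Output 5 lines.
100 0 152 100
100 0 307 100
100 307 307 100
100 307 307 100
100 373 373 100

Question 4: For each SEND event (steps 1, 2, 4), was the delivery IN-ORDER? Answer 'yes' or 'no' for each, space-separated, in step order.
Answer: no yes yes

Derivation:
Step 1: SEND seq=152 -> out-of-order
Step 2: SEND seq=0 -> in-order
Step 4: SEND seq=307 -> in-order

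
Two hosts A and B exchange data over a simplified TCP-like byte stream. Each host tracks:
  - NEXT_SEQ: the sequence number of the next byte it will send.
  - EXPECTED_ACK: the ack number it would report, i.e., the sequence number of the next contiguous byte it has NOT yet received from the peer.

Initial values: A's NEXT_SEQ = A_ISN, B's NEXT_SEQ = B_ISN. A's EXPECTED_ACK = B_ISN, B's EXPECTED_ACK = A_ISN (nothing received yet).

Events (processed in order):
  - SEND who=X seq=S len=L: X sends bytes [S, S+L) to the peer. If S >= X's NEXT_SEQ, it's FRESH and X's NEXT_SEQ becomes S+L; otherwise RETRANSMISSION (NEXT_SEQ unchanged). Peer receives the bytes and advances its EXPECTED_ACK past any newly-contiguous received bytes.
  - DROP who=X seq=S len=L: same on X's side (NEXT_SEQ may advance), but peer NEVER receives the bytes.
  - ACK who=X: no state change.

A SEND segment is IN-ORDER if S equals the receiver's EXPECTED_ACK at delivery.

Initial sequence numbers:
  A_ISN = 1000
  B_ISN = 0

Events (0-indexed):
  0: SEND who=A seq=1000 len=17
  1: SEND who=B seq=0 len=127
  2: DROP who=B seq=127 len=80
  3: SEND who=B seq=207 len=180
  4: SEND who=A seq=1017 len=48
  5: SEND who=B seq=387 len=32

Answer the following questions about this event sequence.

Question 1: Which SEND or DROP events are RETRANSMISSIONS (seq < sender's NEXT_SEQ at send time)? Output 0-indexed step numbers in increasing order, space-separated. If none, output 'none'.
Step 0: SEND seq=1000 -> fresh
Step 1: SEND seq=0 -> fresh
Step 2: DROP seq=127 -> fresh
Step 3: SEND seq=207 -> fresh
Step 4: SEND seq=1017 -> fresh
Step 5: SEND seq=387 -> fresh

Answer: none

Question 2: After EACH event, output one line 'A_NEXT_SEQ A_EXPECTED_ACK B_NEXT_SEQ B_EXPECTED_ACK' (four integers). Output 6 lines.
1017 0 0 1017
1017 127 127 1017
1017 127 207 1017
1017 127 387 1017
1065 127 387 1065
1065 127 419 1065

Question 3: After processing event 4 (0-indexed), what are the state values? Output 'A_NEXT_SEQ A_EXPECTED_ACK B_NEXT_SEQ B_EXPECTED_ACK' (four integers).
After event 0: A_seq=1017 A_ack=0 B_seq=0 B_ack=1017
After event 1: A_seq=1017 A_ack=127 B_seq=127 B_ack=1017
After event 2: A_seq=1017 A_ack=127 B_seq=207 B_ack=1017
After event 3: A_seq=1017 A_ack=127 B_seq=387 B_ack=1017
After event 4: A_seq=1065 A_ack=127 B_seq=387 B_ack=1065

1065 127 387 1065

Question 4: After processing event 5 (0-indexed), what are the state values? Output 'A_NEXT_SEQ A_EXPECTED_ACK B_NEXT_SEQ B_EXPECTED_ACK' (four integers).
After event 0: A_seq=1017 A_ack=0 B_seq=0 B_ack=1017
After event 1: A_seq=1017 A_ack=127 B_seq=127 B_ack=1017
After event 2: A_seq=1017 A_ack=127 B_seq=207 B_ack=1017
After event 3: A_seq=1017 A_ack=127 B_seq=387 B_ack=1017
After event 4: A_seq=1065 A_ack=127 B_seq=387 B_ack=1065
After event 5: A_seq=1065 A_ack=127 B_seq=419 B_ack=1065

1065 127 419 1065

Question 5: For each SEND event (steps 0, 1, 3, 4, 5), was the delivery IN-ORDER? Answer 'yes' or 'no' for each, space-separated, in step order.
Step 0: SEND seq=1000 -> in-order
Step 1: SEND seq=0 -> in-order
Step 3: SEND seq=207 -> out-of-order
Step 4: SEND seq=1017 -> in-order
Step 5: SEND seq=387 -> out-of-order

Answer: yes yes no yes no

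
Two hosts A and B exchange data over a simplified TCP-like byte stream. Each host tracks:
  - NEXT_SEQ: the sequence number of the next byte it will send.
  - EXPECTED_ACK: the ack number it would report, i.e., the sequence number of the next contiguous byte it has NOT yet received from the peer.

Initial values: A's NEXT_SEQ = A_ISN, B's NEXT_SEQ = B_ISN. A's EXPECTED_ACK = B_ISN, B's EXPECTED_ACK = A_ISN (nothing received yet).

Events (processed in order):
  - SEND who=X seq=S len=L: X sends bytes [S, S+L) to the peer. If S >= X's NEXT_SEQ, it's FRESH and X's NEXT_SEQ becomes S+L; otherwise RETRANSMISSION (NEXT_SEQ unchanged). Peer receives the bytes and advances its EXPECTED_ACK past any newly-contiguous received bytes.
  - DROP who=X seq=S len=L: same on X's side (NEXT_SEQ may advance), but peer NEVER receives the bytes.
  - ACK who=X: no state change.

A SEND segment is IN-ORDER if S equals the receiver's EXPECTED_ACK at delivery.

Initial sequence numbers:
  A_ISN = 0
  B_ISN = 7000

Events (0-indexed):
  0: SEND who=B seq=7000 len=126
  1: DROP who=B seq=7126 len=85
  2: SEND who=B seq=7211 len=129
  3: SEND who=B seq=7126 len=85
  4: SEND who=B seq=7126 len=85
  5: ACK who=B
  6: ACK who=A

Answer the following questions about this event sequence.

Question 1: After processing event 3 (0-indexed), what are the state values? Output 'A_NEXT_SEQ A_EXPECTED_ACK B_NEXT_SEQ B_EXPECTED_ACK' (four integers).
After event 0: A_seq=0 A_ack=7126 B_seq=7126 B_ack=0
After event 1: A_seq=0 A_ack=7126 B_seq=7211 B_ack=0
After event 2: A_seq=0 A_ack=7126 B_seq=7340 B_ack=0
After event 3: A_seq=0 A_ack=7340 B_seq=7340 B_ack=0

0 7340 7340 0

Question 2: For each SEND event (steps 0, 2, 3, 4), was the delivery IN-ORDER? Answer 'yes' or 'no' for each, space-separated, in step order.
Answer: yes no yes no

Derivation:
Step 0: SEND seq=7000 -> in-order
Step 2: SEND seq=7211 -> out-of-order
Step 3: SEND seq=7126 -> in-order
Step 4: SEND seq=7126 -> out-of-order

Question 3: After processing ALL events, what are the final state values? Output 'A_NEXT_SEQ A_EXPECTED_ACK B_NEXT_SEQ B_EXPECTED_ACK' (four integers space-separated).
Answer: 0 7340 7340 0

Derivation:
After event 0: A_seq=0 A_ack=7126 B_seq=7126 B_ack=0
After event 1: A_seq=0 A_ack=7126 B_seq=7211 B_ack=0
After event 2: A_seq=0 A_ack=7126 B_seq=7340 B_ack=0
After event 3: A_seq=0 A_ack=7340 B_seq=7340 B_ack=0
After event 4: A_seq=0 A_ack=7340 B_seq=7340 B_ack=0
After event 5: A_seq=0 A_ack=7340 B_seq=7340 B_ack=0
After event 6: A_seq=0 A_ack=7340 B_seq=7340 B_ack=0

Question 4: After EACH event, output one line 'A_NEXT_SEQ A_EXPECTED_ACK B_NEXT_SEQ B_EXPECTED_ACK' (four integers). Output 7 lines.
0 7126 7126 0
0 7126 7211 0
0 7126 7340 0
0 7340 7340 0
0 7340 7340 0
0 7340 7340 0
0 7340 7340 0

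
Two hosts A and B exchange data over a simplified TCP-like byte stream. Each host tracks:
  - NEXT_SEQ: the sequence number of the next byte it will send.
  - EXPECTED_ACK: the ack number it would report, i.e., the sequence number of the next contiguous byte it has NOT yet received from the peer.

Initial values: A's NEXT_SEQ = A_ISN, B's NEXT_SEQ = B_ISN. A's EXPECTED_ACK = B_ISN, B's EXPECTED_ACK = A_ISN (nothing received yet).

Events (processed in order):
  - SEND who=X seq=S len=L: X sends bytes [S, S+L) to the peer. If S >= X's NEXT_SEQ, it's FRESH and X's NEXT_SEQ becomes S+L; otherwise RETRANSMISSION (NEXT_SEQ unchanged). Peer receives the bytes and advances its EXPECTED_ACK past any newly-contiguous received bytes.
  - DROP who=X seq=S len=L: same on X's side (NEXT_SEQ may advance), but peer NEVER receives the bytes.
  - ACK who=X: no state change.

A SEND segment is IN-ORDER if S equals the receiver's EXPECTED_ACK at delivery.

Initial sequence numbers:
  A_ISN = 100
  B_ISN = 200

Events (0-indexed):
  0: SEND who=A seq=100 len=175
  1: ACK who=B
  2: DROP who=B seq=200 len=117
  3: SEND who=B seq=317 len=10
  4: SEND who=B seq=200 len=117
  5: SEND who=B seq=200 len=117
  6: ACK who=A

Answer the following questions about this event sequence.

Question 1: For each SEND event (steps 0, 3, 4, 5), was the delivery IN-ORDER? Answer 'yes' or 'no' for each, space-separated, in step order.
Step 0: SEND seq=100 -> in-order
Step 3: SEND seq=317 -> out-of-order
Step 4: SEND seq=200 -> in-order
Step 5: SEND seq=200 -> out-of-order

Answer: yes no yes no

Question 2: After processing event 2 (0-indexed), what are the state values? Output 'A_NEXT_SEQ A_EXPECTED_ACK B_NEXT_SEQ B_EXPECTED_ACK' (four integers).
After event 0: A_seq=275 A_ack=200 B_seq=200 B_ack=275
After event 1: A_seq=275 A_ack=200 B_seq=200 B_ack=275
After event 2: A_seq=275 A_ack=200 B_seq=317 B_ack=275

275 200 317 275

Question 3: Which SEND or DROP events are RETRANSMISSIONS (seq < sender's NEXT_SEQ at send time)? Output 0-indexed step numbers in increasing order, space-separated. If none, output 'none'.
Step 0: SEND seq=100 -> fresh
Step 2: DROP seq=200 -> fresh
Step 3: SEND seq=317 -> fresh
Step 4: SEND seq=200 -> retransmit
Step 5: SEND seq=200 -> retransmit

Answer: 4 5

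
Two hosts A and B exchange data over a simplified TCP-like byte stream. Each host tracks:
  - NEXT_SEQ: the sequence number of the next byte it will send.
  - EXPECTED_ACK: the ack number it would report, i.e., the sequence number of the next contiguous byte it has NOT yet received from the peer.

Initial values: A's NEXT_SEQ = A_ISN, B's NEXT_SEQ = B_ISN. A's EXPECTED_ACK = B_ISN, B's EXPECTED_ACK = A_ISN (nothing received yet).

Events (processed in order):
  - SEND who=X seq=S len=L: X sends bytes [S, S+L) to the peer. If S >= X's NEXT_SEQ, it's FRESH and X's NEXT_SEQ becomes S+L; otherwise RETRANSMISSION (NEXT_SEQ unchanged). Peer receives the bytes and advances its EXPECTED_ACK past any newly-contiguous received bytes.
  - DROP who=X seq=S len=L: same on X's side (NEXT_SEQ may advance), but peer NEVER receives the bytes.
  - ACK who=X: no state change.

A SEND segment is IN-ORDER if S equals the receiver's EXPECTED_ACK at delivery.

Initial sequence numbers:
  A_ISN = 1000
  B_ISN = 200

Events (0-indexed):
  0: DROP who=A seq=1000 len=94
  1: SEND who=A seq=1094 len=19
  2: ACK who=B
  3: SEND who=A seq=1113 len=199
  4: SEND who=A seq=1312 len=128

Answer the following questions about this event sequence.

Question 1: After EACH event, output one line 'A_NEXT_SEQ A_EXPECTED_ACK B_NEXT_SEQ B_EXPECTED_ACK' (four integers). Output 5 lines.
1094 200 200 1000
1113 200 200 1000
1113 200 200 1000
1312 200 200 1000
1440 200 200 1000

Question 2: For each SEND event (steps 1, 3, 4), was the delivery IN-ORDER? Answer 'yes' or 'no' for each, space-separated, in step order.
Step 1: SEND seq=1094 -> out-of-order
Step 3: SEND seq=1113 -> out-of-order
Step 4: SEND seq=1312 -> out-of-order

Answer: no no no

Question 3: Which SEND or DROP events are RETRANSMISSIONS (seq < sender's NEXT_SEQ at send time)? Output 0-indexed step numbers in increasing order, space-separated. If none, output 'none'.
Answer: none

Derivation:
Step 0: DROP seq=1000 -> fresh
Step 1: SEND seq=1094 -> fresh
Step 3: SEND seq=1113 -> fresh
Step 4: SEND seq=1312 -> fresh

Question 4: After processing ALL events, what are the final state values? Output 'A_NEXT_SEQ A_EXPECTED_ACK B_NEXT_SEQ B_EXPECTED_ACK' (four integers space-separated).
After event 0: A_seq=1094 A_ack=200 B_seq=200 B_ack=1000
After event 1: A_seq=1113 A_ack=200 B_seq=200 B_ack=1000
After event 2: A_seq=1113 A_ack=200 B_seq=200 B_ack=1000
After event 3: A_seq=1312 A_ack=200 B_seq=200 B_ack=1000
After event 4: A_seq=1440 A_ack=200 B_seq=200 B_ack=1000

Answer: 1440 200 200 1000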